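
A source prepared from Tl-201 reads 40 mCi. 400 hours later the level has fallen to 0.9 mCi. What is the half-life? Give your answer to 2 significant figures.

73 hours

A/A₀ = 0.9/40 ≈ 0.0225.
n = log₂(44.444) ≈ 5.4739 half-lives elapsed in 400 hours.
t½ = 400/5.4739 ≈ 73.074 hours.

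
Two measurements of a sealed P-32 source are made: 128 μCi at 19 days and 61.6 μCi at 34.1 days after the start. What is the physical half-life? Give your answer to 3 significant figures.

Over Δt = 34.1 − 19 = 15.1 days, the level fell by a factor of 128/61.6 ≈ 2.0779.
n = log₂(2.0779) ≈ 1.0551 half-lives, so t½ = 15.1/1.0551 ≈ 14.311 days.

14.3 days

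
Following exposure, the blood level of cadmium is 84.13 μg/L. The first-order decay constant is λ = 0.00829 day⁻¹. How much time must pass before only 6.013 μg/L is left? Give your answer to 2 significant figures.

320 days

t½ = ln 2 / λ = 0.69315 / 0.00829 ≈ 83.612 days.
Fraction remaining = 6.013/84.13 ≈ 0.071473.
n = log₂(84.13/6.013) = ln(13.991)/ln 2 ≈ 3.8065 half-lives.
t = n × t½ = 3.8065 × 83.612 ≈ 318.27 days.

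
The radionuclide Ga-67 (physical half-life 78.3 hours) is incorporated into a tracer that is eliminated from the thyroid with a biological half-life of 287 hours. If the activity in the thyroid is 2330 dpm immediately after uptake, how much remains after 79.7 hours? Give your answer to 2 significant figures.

1/t_eff = 1/t_phys + 1/t_biol = 1/78.3 + 1/287 = 0.016256 per hour.
t_eff = 78.3 × 287 / (78.3 + 287) ≈ 61.517 hours.
Remaining = 2330 × (1/2)^(79.7/61.517) = 2330 × (1/2)^1.2956 ≈ 949.18 dpm.

950 dpm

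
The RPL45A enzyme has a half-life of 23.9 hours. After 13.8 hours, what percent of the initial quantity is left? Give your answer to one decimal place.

67.0%

n = 13.8/23.9 ≈ 0.57741 half-lives.
Fraction remaining = (1/2)^0.57741 ≈ 0.67017, i.e. 67.017%.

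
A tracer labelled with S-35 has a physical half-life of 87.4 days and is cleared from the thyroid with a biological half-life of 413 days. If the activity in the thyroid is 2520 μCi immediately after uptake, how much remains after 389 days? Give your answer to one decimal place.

1/t_eff = 1/t_phys + 1/t_biol = 1/87.4 + 1/413 = 0.013863 per day.
t_eff = 87.4 × 413 / (87.4 + 413) ≈ 72.135 days.
Remaining = 2520 × (1/2)^(389/72.135) = 2520 × (1/2)^5.3927 ≈ 59.985 μCi.

60.0 μCi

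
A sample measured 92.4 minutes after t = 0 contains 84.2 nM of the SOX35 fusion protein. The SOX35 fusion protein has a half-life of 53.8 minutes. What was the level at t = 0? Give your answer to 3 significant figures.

277 nM

Number of half-lives elapsed: n = 92.4/53.8 ≈ 1.7175.
A₀ = A × 2^n = 84.2 × 2^1.7175 = 84.2 × 3.2886 ≈ 276.9 nM.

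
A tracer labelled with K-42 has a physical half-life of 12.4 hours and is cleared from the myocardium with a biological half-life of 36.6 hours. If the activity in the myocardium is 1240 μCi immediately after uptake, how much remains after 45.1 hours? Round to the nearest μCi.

42 μCi

1/t_eff = 1/t_phys + 1/t_biol = 1/12.4 + 1/36.6 = 0.10797 per hour.
t_eff = 12.4 × 36.6 / (12.4 + 36.6) ≈ 9.262 hours.
Remaining = 1240 × (1/2)^(45.1/9.262) = 1240 × (1/2)^4.8693 ≈ 42.423 μCi.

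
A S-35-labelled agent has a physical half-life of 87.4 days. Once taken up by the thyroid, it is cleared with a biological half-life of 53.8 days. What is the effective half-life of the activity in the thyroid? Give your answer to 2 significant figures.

33 days

1/t_eff = 1/t_phys + 1/t_biol = 1/87.4 + 1/53.8 = 0.030029 per day.
t_eff = 87.4 × 53.8 / (87.4 + 53.8) ≈ 33.301 days.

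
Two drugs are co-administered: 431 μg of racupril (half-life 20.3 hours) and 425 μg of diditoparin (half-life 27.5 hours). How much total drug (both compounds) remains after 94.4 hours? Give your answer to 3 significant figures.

56.5 μg

racupril: 431 × (1/2)^(94.4/20.3) = 431 × (1/2)^4.6502 ≈ 17.164 μg.
diditoparin: 425 × (1/2)^(94.4/27.5) = 425 × (1/2)^3.4327 ≈ 39.358 μg.
Total = 17.164 + 39.358 ≈ 56.522 μg.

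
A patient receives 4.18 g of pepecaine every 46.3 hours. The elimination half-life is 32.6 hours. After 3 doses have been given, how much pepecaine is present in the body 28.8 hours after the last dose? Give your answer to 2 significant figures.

The 3 doses were given 121.4, 75.1, 28.8 hours ago.
Total = 4.18·(1/2)^(121.4/32.6) + 4.18·(1/2)^(75.1/32.6) + 4.18·(1/2)^(28.8/32.6)
      = 0.31635 + 0.84664 + 2.2659 ≈ 3.4289 g.

3.4 g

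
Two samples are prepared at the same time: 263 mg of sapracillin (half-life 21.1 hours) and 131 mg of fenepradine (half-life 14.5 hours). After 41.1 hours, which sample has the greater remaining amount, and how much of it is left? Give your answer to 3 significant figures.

sapracillin: 263 × (1/2)^1.9479 ≈ 68.169 mg.
fenepradine: 131 × (1/2)^2.8345 ≈ 18.366 mg.
Sapracillin has more remaining, at ≈ 68.169 mg.

sapracillin, 68.2 mg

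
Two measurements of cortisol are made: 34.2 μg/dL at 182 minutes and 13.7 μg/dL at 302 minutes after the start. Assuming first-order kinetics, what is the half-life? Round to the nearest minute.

Over Δt = 302 − 182 = 120 minutes, the level fell by a factor of 34.2/13.7 ≈ 2.4964.
n = log₂(2.4964) ≈ 1.3198 half-lives, so t½ = 120/1.3198 ≈ 90.921 minutes.

91 minutes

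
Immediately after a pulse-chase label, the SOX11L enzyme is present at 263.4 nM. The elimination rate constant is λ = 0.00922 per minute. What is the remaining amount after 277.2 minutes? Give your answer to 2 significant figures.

t½ = ln 2 / λ = 0.69315 / 0.00922 ≈ 75.179 minutes.
Number of half-lives: n = 277.2/75.179 ≈ 3.6872.
Remaining = 263.4 × (1/2)^3.6872 = 263.4 × 0.077631 ≈ 20.448 nM.

20 nM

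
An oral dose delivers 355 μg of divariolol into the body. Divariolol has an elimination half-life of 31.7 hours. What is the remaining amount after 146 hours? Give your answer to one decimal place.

Number of half-lives: n = 146/31.7 ≈ 4.6057.
Remaining = 355 × (1/2)^4.6057 = 355 × 0.041073 ≈ 14.581 μg.

14.6 μg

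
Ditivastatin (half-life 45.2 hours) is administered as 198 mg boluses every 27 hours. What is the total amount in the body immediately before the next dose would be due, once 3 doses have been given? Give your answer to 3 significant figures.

275 mg

The 3 doses were given 81, 54, 27 hours ago.
Total = 198·(1/2)^(81/45.2) + 198·(1/2)^(54/45.2) + 198·(1/2)^(27/45.2)
      = 57.175 + 86.502 + 130.87 ≈ 274.55 mg.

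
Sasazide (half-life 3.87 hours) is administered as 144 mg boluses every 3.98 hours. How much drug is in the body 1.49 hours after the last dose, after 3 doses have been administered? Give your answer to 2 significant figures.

190 mg

The 3 doses were given 9.45, 5.47, 1.49 hours ago.
Total = 144·(1/2)^(9.45/3.87) + 144·(1/2)^(5.47/3.87) + 144·(1/2)^(1.49/3.87)
      = 26.503 + 54.06 + 110.27 ≈ 190.83 mg.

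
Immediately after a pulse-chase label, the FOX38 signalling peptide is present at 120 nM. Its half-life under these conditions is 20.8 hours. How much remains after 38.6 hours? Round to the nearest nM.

33 nM

Number of half-lives: n = 38.6/20.8 ≈ 1.8558.
Remaining = 120 × (1/2)^1.8558 = 120 × 0.27629 ≈ 33.154 nM.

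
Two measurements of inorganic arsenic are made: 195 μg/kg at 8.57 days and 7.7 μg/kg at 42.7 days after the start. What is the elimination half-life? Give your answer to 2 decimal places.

7.32 days

Over Δt = 42.7 − 8.57 = 34.13 days, the level fell by a factor of 195/7.7 ≈ 25.325.
n = log₂(25.325) ≈ 4.6625 half-lives, so t½ = 34.13/4.6625 ≈ 7.3202 days.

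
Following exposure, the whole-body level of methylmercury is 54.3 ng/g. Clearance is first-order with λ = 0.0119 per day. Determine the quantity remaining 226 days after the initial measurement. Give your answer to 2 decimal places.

3.69 ng/g

t½ = ln 2 / λ = 0.69315 / 0.0119 ≈ 58.248 days.
Number of half-lives: n = 226/58.248 ≈ 3.88.
Remaining = 54.3 × (1/2)^3.88 = 54.3 × 0.067922 ≈ 3.6881 ng/g.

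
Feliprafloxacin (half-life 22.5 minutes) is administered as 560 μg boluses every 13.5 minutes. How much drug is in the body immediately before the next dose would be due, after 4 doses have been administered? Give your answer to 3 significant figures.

The 4 doses were given 54, 40.5, 27, 13.5 minutes ago.
Total = 560·(1/2)^(54/22.5) + 560·(1/2)^(40.5/22.5) + 560·(1/2)^(27/22.5) + 560·(1/2)^(13.5/22.5)
      = 106.1 + 160.82 + 243.75 + 369.46 ≈ 880.13 μg.

880 μg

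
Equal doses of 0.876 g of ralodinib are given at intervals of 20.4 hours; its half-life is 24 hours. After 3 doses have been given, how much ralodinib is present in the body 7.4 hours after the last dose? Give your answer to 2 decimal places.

1.32 g

The 3 doses were given 48.2, 27.8, 7.4 hours ago.
Total = 0.876·(1/2)^(48.2/24) + 0.876·(1/2)^(27.8/24) + 0.876·(1/2)^(7.4/24)
      = 0.21774 + 0.39247 + 0.70743 ≈ 1.3176 g.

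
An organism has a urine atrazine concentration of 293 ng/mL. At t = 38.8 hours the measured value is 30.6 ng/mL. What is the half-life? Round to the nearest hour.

A/A₀ = 30.6/293 ≈ 0.10444.
n = log₂(9.5752) ≈ 3.2593 half-lives elapsed in 38.8 hours.
t½ = 38.8/3.2593 ≈ 11.904 hours.

12 hours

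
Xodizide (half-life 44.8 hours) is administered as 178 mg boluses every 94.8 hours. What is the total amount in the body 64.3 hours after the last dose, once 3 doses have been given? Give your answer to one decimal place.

The 3 doses were given 253.9, 159.1, 64.3 hours ago.
Total = 178·(1/2)^(253.9/44.8) + 178·(1/2)^(159.1/44.8) + 178·(1/2)^(64.3/44.8)
      = 3.5023 + 15.183 + 65.821 ≈ 84.506 mg.

84.5 mg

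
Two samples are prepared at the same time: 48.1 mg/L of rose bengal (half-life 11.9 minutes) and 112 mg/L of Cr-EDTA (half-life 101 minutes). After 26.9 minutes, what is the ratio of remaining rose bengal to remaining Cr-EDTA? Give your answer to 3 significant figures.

rose bengal: 48.1 × (1/2)^(26.9/11.9) = 48.1 × (1/2)^2.2605 ≈ 10.038 mg/L.
Cr-EDTA: 112 × (1/2)^(26.9/101) = 112 × (1/2)^0.26634 ≈ 93.12 mg/L.
Ratio ≈ 10.038 / 93.12 ≈ 0.1078.

0.108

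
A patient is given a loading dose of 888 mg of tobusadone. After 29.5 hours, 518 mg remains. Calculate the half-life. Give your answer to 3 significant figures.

A/A₀ = 518/888 ≈ 0.58333.
n = log₂(1.7143) ≈ 0.77761 half-lives elapsed in 29.5 hours.
t½ = 29.5/0.77761 ≈ 37.937 hours.

37.9 hours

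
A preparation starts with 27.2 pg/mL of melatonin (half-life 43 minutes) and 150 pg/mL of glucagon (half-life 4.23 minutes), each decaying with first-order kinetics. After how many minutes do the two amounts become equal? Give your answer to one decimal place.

Set 27.2·(1/2)^(t/43) = 150·(1/2)^(t/4.23).
Taking log₂: log₂(27.2/150) = t·(1/43 − 1/4.23).
log₂(0.18133) = -2.4633; 1/43 − 1/4.23 = -0.21315.
t = -2.4633 / -0.21315 ≈ 11.557 minutes.

11.6 minutes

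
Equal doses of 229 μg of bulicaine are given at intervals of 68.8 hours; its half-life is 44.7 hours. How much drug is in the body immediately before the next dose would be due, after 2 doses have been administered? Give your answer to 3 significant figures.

The 2 doses were given 137.6, 68.8 hours ago.
Total = 229·(1/2)^(137.6/44.7) + 229·(1/2)^(68.8/44.7)
      = 27.113 + 78.796 ≈ 105.91 μg.

106 μg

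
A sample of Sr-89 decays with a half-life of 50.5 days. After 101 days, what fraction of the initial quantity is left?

n = 101/50.5 ≈ 2 half-lives.
Fraction remaining = (1/2)^2 ≈ 0.25.

0.25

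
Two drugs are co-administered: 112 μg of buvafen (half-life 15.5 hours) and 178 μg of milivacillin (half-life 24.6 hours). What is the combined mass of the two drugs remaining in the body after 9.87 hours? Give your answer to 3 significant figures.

buvafen: 112 × (1/2)^(9.87/15.5) = 112 × (1/2)^0.63677 ≈ 72.033 μg.
milivacillin: 178 × (1/2)^(9.87/24.6) = 178 × (1/2)^0.40122 ≈ 134.78 μg.
Total = 72.033 + 134.78 ≈ 206.82 μg.

207 μg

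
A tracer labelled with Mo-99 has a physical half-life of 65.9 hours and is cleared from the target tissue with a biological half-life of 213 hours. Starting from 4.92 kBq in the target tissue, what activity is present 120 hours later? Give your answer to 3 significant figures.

0.942 kBq

1/t_eff = 1/t_phys + 1/t_biol = 1/65.9 + 1/213 = 0.019869 per hour.
t_eff = 65.9 × 213 / (65.9 + 213) ≈ 50.329 hours.
Remaining = 4.92 × (1/2)^(120/50.329) = 4.92 × (1/2)^2.3843 ≈ 0.94235 kBq.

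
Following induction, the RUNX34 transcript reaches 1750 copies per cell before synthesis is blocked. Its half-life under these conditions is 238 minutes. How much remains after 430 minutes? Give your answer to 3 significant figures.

Number of half-lives: n = 430/238 ≈ 1.8067.
Remaining = 1750 × (1/2)^1.8067 = 1750 × 0.28584 ≈ 500.22 copies per cell.

500 copies per cell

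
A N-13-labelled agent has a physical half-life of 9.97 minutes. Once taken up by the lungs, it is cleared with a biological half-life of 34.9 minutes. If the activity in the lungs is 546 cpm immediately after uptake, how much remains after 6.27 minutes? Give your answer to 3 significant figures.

312 cpm

1/t_eff = 1/t_phys + 1/t_biol = 1/9.97 + 1/34.9 = 0.12895 per minute.
t_eff = 9.97 × 34.9 / (9.97 + 34.9) ≈ 7.7547 minutes.
Remaining = 546 × (1/2)^(6.27/7.7547) = 546 × (1/2)^0.80854 ≈ 311.74 cpm.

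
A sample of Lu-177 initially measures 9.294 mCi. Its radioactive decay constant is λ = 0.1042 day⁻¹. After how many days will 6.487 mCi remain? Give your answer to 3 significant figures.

3.45 days

t½ = ln 2 / λ = 0.69315 / 0.1042 ≈ 6.6521 days.
Fraction remaining = 6.487/9.294 ≈ 0.69798.
n = log₂(9.294/6.487) = ln(1.4327)/ln 2 ≈ 0.51875 half-lives.
t = n × t½ = 0.51875 × 6.6521 ≈ 3.4508 days.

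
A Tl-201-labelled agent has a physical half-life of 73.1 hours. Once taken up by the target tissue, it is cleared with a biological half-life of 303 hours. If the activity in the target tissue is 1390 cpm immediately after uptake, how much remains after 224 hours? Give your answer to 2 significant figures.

100 cpm

1/t_eff = 1/t_phys + 1/t_biol = 1/73.1 + 1/303 = 0.01698 per hour.
t_eff = 73.1 × 303 / (73.1 + 303) ≈ 58.892 hours.
Remaining = 1390 × (1/2)^(224/58.892) = 1390 × (1/2)^3.8036 ≈ 99.547 cpm.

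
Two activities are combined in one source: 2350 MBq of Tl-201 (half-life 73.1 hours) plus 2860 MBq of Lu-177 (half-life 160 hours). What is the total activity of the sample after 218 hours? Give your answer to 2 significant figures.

1400 MBq

Tl-201: 2350 × (1/2)^(218/73.1) = 2350 × (1/2)^2.9822 ≈ 297.39 MBq.
Lu-177: 2860 × (1/2)^(218/160) = 2860 × (1/2)^1.3625 ≈ 1112.3 MBq.
Total = 297.39 + 1112.3 ≈ 1409.7 MBq.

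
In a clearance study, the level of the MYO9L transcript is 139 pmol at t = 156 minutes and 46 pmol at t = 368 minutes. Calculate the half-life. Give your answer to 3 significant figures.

133 minutes

Over Δt = 368 − 156 = 212 minutes, the level fell by a factor of 139/46 ≈ 3.0217.
n = log₂(3.0217) ≈ 1.5954 half-lives, so t½ = 212/1.5954 ≈ 132.88 minutes.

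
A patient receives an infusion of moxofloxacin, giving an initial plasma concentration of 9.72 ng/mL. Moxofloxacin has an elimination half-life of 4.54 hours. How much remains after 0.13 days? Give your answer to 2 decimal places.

6.04 ng/mL

Convert the elapsed time: 0.13 days = 3.12 hours.
Number of half-lives: n = 3.12/4.54 ≈ 0.68722.
Remaining = 9.72 × (1/2)^0.68722 = 9.72 × 0.62105 ≈ 6.0366 ng/mL.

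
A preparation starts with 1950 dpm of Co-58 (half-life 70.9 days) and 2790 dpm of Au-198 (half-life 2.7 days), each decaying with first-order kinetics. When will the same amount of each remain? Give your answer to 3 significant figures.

1.45 days

Set 1950·(1/2)^(t/70.9) = 2790·(1/2)^(t/2.7).
Taking log₂: log₂(1950/2790) = t·(1/70.9 − 1/2.7).
log₂(0.69892) = -0.51679; 1/70.9 − 1/2.7 = -0.35627.
t = -0.51679 / -0.35627 ≈ 1.4506 days.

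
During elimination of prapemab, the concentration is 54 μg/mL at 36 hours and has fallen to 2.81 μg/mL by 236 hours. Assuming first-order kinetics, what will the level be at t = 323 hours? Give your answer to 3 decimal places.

Over Δt = 236 − 36 = 200 hours, the level fell by a factor of 54/2.81 ≈ 19.217.
n = log₂(19.217) ≈ 4.2643 half-lives, so t½ = 200/4.2643 ≈ 46.901 hours.
From t = 236 to t = 323: 2.81 × (1/2)^((323−236)/46.901) ≈ 0.77679 μg/mL.

0.777 μg/mL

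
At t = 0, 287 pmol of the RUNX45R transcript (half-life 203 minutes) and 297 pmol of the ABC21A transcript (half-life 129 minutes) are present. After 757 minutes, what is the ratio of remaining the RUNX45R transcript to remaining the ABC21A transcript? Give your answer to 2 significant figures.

4.3

RUNX45R transcript: 287 × (1/2)^(757/203) = 287 × (1/2)^3.7291 ≈ 21.643 pmol.
ABC21A transcript: 297 × (1/2)^(757/129) = 297 × (1/2)^5.8682 ≈ 5.0845 pmol.
Ratio ≈ 21.643 / 5.0845 ≈ 4.2567.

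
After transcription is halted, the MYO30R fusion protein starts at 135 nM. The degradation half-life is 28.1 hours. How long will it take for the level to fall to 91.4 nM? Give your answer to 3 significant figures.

Fraction remaining = 91.4/135 ≈ 0.67704.
n = log₂(135/91.4) = ln(1.477)/ln 2 ≈ 0.56269 half-lives.
t = n × t½ = 0.56269 × 28.1 ≈ 15.812 hours.

15.8 hours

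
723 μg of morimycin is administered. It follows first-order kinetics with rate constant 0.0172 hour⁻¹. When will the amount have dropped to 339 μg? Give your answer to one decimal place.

t½ = ln 2 / λ = 0.69315 / 0.0172 ≈ 40.299 hours.
Fraction remaining = 339/723 ≈ 0.46888.
n = log₂(723/339) = ln(2.1327)/ln 2 ≈ 1.0927 half-lives.
t = n × t½ = 1.0927 × 40.299 ≈ 44.035 hours.

44.0 hours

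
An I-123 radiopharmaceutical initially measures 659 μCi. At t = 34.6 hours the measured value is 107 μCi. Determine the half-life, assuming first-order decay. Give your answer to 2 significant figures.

13 hours

A/A₀ = 107/659 ≈ 0.16237.
n = log₂(6.1589) ≈ 2.6227 half-lives elapsed in 34.6 hours.
t½ = 34.6/2.6227 ≈ 13.193 hours.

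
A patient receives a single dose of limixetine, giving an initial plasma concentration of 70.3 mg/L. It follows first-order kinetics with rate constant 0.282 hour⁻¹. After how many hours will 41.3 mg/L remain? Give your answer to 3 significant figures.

1.89 hours

t½ = ln 2 / λ = 0.69315 / 0.282 ≈ 2.458 hours.
Fraction remaining = 41.3/70.3 ≈ 0.58748.
n = log₂(70.3/41.3) = ln(1.7022)/ln 2 ≈ 0.76738 half-lives.
t = n × t½ = 0.76738 × 2.458 ≈ 1.8862 hours.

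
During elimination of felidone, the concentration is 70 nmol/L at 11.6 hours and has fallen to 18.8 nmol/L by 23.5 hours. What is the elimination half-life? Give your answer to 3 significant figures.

Over Δt = 23.5 − 11.6 = 11.9 hours, the level fell by a factor of 70/18.8 ≈ 3.7234.
n = log₂(3.7234) ≈ 1.8966 half-lives, so t½ = 11.9/1.8966 ≈ 6.2743 hours.

6.27 hours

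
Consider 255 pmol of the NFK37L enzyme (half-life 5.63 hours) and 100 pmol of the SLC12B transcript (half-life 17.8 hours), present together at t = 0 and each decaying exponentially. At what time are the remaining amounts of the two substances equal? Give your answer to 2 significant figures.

11 hours

Set 255·(1/2)^(t/5.63) = 100·(1/2)^(t/17.8).
Taking log₂: log₂(255/100) = t·(1/5.63 − 1/17.8).
log₂(2.55) = 1.3505; 1/5.63 − 1/17.8 = 0.12144.
t = 1.3505 / 0.12144 ≈ 11.121 hours.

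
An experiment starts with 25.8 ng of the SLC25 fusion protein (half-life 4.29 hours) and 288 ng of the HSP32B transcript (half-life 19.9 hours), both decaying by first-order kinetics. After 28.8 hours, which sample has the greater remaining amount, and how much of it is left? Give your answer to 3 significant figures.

HSP32B transcript, 106 ng

SLC25 fusion protein: 25.8 × (1/2)^6.7133 ≈ 0.24588 ng.
HSP32B transcript: 288 × (1/2)^1.4472 ≈ 105.62 ng.
HSP32B transcript has more remaining, at ≈ 105.62 ng.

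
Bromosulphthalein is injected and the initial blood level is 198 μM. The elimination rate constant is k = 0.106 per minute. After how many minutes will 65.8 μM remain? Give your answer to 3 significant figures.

10.4 minutes

t½ = ln 2 / k = 0.69315 / 0.106 ≈ 6.5391 minutes.
Fraction remaining = 65.8/198 ≈ 0.33232.
n = log₂(198/65.8) = ln(3.0091)/ln 2 ≈ 1.5893 half-lives.
t = n × t½ = 1.5893 × 6.5391 ≈ 10.393 minutes.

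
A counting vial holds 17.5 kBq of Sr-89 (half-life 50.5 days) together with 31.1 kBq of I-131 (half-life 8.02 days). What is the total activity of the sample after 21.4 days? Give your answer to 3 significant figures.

17.9 kBq

Sr-89: 17.5 × (1/2)^(21.4/50.5) = 17.5 × (1/2)^0.42376 ≈ 13.046 kBq.
I-131: 31.1 × (1/2)^(21.4/8.02) = 31.1 × (1/2)^2.6683 ≈ 4.8923 kBq.
Total = 13.046 + 4.8923 ≈ 17.938 kBq.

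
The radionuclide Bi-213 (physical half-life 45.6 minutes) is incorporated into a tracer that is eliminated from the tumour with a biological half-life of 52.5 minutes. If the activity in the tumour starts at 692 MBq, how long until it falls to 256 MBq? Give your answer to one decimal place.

35.0 minutes

1/t_eff = 1/t_phys + 1/t_biol = 1/45.6 + 1/52.5 = 0.040977 per minute.
t_eff = 45.6 × 52.5 / (45.6 + 52.5) ≈ 24.404 minutes.
n = log₂(692/256) ≈ 1.4346; t = 1.4346 × 24.404 ≈ 35.01 minutes.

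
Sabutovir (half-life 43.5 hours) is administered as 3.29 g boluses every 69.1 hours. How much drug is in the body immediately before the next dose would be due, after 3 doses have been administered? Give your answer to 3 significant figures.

1.58 g

The 3 doses were given 207.3, 138.2, 69.1 hours ago.
Total = 3.29·(1/2)^(207.3/43.5) + 3.29·(1/2)^(138.2/43.5) + 3.29·(1/2)^(69.1/43.5)
      = 0.12096 + 0.36376 + 1.094 ≈ 1.5787 g.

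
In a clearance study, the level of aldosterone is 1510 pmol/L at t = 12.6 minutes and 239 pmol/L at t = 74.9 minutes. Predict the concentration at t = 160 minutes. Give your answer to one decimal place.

Over Δt = 74.9 − 12.6 = 62.3 minutes, the level fell by a factor of 1510/239 ≈ 6.318.
n = log₂(6.318) ≈ 2.6595 half-lives, so t½ = 62.3/2.6595 ≈ 23.426 minutes.
From t = 74.9 to t = 160: 239 × (1/2)^((160−74.9)/23.426) ≈ 19.268 pmol/L.

19.3 pmol/L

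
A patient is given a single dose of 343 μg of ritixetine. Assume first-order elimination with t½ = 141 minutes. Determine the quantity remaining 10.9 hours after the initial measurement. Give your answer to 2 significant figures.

14 μg

Convert the elapsed time: 10.9 hours = 654 minutes.
Number of half-lives: n = 654/141 ≈ 4.6383.
Remaining = 343 × (1/2)^4.6383 = 343 × 0.040154 ≈ 13.773 μg.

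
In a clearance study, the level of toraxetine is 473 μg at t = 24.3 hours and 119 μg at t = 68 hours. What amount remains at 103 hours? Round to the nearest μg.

39 μg

Over Δt = 68 − 24.3 = 43.7 hours, the level fell by a factor of 473/119 ≈ 3.9748.
n = log₂(3.9748) ≈ 1.9909 half-lives, so t½ = 43.7/1.9909 ≈ 21.95 hours.
From t = 68 to t = 103: 119 × (1/2)^((103−68)/21.95) ≈ 39.405 μg.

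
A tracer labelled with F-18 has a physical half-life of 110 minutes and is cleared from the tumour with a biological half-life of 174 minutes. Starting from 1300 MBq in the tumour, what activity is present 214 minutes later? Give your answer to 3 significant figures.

1/t_eff = 1/t_phys + 1/t_biol = 1/110 + 1/174 = 0.014838 per minute.
t_eff = 110 × 174 / (110 + 174) ≈ 67.394 minutes.
Remaining = 1300 × (1/2)^(214/67.394) = 1300 × (1/2)^3.1753 ≈ 143.9 MBq.

144 MBq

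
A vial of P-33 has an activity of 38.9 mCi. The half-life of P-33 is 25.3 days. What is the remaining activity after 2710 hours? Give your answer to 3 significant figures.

Convert the elapsed time: 2710 hours = 112.917 days.
Number of half-lives: n = 112.917/25.3 ≈ 4.4631.
Remaining = 38.9 × (1/2)^4.4631 = 38.9 × 0.045339 ≈ 1.7637 mCi.

1.76 mCi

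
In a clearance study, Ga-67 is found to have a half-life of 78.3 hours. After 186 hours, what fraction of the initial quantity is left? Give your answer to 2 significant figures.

n = 186/78.3 ≈ 2.3755 half-lives.
Fraction remaining = (1/2)^2.3755 ≈ 0.19271.

0.19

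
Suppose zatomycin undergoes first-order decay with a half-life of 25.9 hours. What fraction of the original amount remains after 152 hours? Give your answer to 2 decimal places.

n = 152/25.9 ≈ 5.8687 half-lives.
Fraction remaining = (1/2)^5.8687 ≈ 0.017113.

0.02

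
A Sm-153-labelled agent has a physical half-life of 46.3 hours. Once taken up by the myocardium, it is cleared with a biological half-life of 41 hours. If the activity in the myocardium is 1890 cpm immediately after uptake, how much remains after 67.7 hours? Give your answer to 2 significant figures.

220 cpm

1/t_eff = 1/t_phys + 1/t_biol = 1/46.3 + 1/41 = 0.045989 per hour.
t_eff = 46.3 × 41 / (46.3 + 41) ≈ 21.745 hours.
Remaining = 1890 × (1/2)^(67.7/21.745) = 1890 × (1/2)^3.1134 ≈ 218.39 cpm.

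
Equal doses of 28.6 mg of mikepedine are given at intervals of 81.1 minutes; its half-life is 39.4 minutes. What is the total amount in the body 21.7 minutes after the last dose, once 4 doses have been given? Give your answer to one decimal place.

The 4 doses were given 265, 183.9, 102.8, 21.7 minutes ago.
Total = 28.6·(1/2)^(265/39.4) + 28.6·(1/2)^(183.9/39.4) + 28.6·(1/2)^(102.8/39.4) + 28.6·(1/2)^(21.7/39.4)
      = 0.27019 + 1.1254 + 4.6875 + 19.524 ≈ 25.607 mg.

25.6 mg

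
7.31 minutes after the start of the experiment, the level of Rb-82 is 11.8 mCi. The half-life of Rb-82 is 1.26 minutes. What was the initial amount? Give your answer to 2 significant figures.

Number of half-lives elapsed: n = 7.31/1.26 ≈ 5.8016.
A₀ = A × 2^n = 11.8 × 2^5.8016 = 11.8 × 55.777 ≈ 658.16 mCi.

660 mCi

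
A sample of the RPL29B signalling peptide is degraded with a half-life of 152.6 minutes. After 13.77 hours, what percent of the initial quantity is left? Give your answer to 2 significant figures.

13.77 hours = 826.2 minutes.
n = 826.2/152.6 ≈ 5.4142 half-lives.
Fraction remaining = (1/2)^5.4142 ≈ 0.023452, i.e. 2.3452%.

2.3%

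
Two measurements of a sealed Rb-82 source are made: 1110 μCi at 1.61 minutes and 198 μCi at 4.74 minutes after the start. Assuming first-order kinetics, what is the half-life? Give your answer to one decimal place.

1.3 minutes

Over Δt = 4.74 − 1.61 = 3.13 minutes, the level fell by a factor of 1110/198 ≈ 5.6061.
n = log₂(5.6061) ≈ 2.487 half-lives, so t½ = 3.13/2.487 ≈ 1.2586 minutes.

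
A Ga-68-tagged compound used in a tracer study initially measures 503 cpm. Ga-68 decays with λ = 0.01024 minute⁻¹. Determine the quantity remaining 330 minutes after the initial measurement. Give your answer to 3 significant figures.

t½ = ln 2 / λ = 0.69315 / 0.01024 ≈ 67.69 minutes.
Number of half-lives: n = 330/67.69 ≈ 4.8752.
Remaining = 503 × (1/2)^4.8752 = 503 × 0.034075 ≈ 17.14 cpm.

17.1 cpm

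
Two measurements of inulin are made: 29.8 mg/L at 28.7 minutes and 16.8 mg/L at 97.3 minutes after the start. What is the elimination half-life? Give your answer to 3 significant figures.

83.0 minutes

Over Δt = 97.3 − 28.7 = 68.6 minutes, the level fell by a factor of 29.8/16.8 ≈ 1.7738.
n = log₂(1.7738) ≈ 0.82685 half-lives, so t½ = 68.6/0.82685 ≈ 82.965 minutes.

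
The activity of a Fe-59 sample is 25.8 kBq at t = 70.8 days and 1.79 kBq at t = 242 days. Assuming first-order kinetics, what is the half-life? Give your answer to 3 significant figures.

Over Δt = 242 − 70.8 = 171.2 days, the level fell by a factor of 25.8/1.79 ≈ 14.413.
n = log₂(14.413) ≈ 3.8493 half-lives, so t½ = 171.2/3.8493 ≈ 44.475 days.

44.5 days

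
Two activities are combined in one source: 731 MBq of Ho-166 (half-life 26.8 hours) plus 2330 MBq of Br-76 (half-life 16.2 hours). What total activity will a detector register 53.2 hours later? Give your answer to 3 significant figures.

Ho-166: 731 × (1/2)^(53.2/26.8) = 731 × (1/2)^1.9851 ≈ 184.65 MBq.
Br-76: 2330 × (1/2)^(53.2/16.2) = 2330 × (1/2)^3.284 ≈ 239.21 MBq.
Total = 184.65 + 239.21 ≈ 423.87 MBq.

424 MBq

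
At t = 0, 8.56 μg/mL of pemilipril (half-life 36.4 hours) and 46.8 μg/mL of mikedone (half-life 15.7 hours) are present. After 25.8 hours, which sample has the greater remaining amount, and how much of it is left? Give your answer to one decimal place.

pemilipril: 8.56 × (1/2)^0.70879 ≈ 5.2373 μg/mL.
mikedone: 46.8 × (1/2)^1.6433 ≈ 14.982 μg/mL.
Mikedone has more remaining, at ≈ 14.982 μg/mL.

mikedone, 15.0 μg/mL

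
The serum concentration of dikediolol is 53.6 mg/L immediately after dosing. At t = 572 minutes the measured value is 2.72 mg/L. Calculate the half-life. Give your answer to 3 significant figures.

133 minutes

A/A₀ = 2.72/53.6 ≈ 0.050746.
n = log₂(19.706) ≈ 4.3006 half-lives elapsed in 572 minutes.
t½ = 572/4.3006 ≈ 133.01 minutes.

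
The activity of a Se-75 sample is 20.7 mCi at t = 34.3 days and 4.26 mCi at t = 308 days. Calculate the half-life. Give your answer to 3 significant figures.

Over Δt = 308 − 34.3 = 273.7 days, the level fell by a factor of 20.7/4.26 ≈ 4.8592.
n = log₂(4.8592) ≈ 2.2807 half-lives, so t½ = 273.7/2.2807 ≈ 120.01 days.

120 days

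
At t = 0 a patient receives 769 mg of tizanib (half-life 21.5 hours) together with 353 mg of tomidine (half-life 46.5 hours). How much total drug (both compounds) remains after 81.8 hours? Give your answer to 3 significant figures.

159 mg

tizanib: 769 × (1/2)^(81.8/21.5) = 769 × (1/2)^3.8047 ≈ 55.032 mg.
tomidine: 353 × (1/2)^(81.8/46.5) = 353 × (1/2)^1.7591 ≈ 104.28 mg.
Total = 55.032 + 104.28 ≈ 159.32 mg.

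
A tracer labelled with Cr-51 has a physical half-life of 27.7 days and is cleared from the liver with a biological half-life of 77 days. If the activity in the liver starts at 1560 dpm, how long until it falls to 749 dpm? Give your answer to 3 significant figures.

21.6 days

1/t_eff = 1/t_phys + 1/t_biol = 1/27.7 + 1/77 = 0.049088 per day.
t_eff = 27.7 × 77 / (27.7 + 77) ≈ 20.372 days.
n = log₂(1560/749) ≈ 1.0585; t = 1.0585 × 20.372 ≈ 21.563 days.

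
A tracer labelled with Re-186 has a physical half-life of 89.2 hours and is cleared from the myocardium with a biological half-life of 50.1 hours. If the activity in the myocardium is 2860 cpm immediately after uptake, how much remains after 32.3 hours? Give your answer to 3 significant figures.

1/t_eff = 1/t_phys + 1/t_biol = 1/89.2 + 1/50.1 = 0.031171 per hour.
t_eff = 89.2 × 50.1 / (89.2 + 50.1) ≈ 32.081 hours.
Remaining = 2860 × (1/2)^(32.3/32.081) = 2860 × (1/2)^1.0068 ≈ 1423.3 cpm.

1420 cpm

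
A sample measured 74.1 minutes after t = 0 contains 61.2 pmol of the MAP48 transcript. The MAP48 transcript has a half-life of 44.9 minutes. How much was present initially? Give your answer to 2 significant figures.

Number of half-lives elapsed: n = 74.1/44.9 ≈ 1.6503.
A₀ = A × 2^n = 61.2 × 2^1.6503 = 61.2 × 3.1391 ≈ 192.11 pmol.

190 pmol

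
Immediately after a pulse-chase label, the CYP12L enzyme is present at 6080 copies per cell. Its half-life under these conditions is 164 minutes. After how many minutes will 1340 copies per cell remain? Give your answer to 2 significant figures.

360 minutes

Fraction remaining = 1340/6080 ≈ 0.22039.
n = log₂(6080/1340) = ln(4.5373)/ln 2 ≈ 2.1818 half-lives.
t = n × t½ = 2.1818 × 164 ≈ 357.82 minutes.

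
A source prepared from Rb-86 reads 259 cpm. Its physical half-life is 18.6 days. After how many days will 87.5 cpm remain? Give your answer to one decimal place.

Fraction remaining = 87.5/259 ≈ 0.33784.
n = log₂(259/87.5) = ln(2.96)/ln 2 ≈ 1.5656 half-lives.
t = n × t½ = 1.5656 × 18.6 ≈ 29.12 days.

29.1 days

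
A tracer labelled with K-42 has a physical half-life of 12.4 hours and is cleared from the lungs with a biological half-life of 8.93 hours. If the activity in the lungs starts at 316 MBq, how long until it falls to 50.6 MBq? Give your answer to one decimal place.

13.7 hours

1/t_eff = 1/t_phys + 1/t_biol = 1/12.4 + 1/8.93 = 0.19263 per hour.
t_eff = 12.4 × 8.93 / (12.4 + 8.93) ≈ 5.1914 hours.
n = log₂(316/50.6) ≈ 2.6427; t = 2.6427 × 5.1914 ≈ 13.719 hours.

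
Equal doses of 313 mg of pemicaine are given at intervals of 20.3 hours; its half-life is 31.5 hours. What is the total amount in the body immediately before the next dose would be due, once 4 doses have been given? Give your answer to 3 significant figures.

The 4 doses were given 81.2, 60.9, 40.6, 20.3 hours ago.
Total = 313·(1/2)^(81.2/31.5) + 313·(1/2)^(60.9/31.5) + 313·(1/2)^(40.6/31.5) + 313·(1/2)^(20.3/31.5)
      = 52.427 + 81.951 + 128.1 + 200.24 ≈ 462.72 mg.

463 mg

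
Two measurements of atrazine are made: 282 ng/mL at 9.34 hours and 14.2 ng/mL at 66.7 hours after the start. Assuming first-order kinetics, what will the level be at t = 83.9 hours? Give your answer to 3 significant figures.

Over Δt = 66.7 − 9.34 = 57.36 hours, the level fell by a factor of 282/14.2 ≈ 19.859.
n = log₂(19.859) ≈ 4.3117 half-lives, so t½ = 57.36/4.3117 ≈ 13.303 hours.
From t = 66.7 to t = 83.9: 14.2 × (1/2)^((83.9−66.7)/13.303) ≈ 5.7954 ng/mL.

5.80 ng/mL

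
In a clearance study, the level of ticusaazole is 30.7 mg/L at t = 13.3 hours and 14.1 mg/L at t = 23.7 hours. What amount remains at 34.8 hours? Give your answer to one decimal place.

6.1 mg/L

Over Δt = 23.7 − 13.3 = 10.4 hours, the level fell by a factor of 30.7/14.1 ≈ 2.1773.
n = log₂(2.1773) ≈ 1.1225 half-lives, so t½ = 10.4/1.1225 ≈ 9.2647 hours.
From t = 23.7 to t = 34.8: 14.1 × (1/2)^((34.8−23.7)/9.2647) ≈ 6.1455 mg/L.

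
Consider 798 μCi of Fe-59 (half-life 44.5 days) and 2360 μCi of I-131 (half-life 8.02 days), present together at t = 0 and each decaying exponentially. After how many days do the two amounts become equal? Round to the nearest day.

Set 798·(1/2)^(t/44.5) = 2360·(1/2)^(t/8.02).
Taking log₂: log₂(798/2360) = t·(1/44.5 − 1/8.02).
log₂(0.33814) = -1.5643; 1/44.5 − 1/8.02 = -0.10222.
t = -1.5643 / -0.10222 ≈ 15.304 days.

15 days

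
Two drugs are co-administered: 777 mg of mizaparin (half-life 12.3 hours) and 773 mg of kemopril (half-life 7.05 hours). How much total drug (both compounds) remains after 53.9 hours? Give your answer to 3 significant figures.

mizaparin: 777 × (1/2)^(53.9/12.3) = 777 × (1/2)^4.3821 ≈ 37.263 mg.
kemopril: 773 × (1/2)^(53.9/7.05) = 773 × (1/2)^7.6454 ≈ 3.8609 mg.
Total = 37.263 + 3.8609 ≈ 41.124 mg.

41.1 mg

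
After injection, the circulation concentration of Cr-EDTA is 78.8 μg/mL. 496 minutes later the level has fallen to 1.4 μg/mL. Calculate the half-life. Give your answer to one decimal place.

85.3 minutes

A/A₀ = 1.4/78.8 ≈ 0.017766.
n = log₂(56.286) ≈ 5.8147 half-lives elapsed in 496 minutes.
t½ = 496/5.8147 ≈ 85.301 minutes.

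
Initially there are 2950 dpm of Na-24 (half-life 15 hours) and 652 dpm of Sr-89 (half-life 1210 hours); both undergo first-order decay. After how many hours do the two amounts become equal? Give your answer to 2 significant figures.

33 hours

Set 2950·(1/2)^(t/15) = 652·(1/2)^(t/1210).
Taking log₂: log₂(2950/652) = t·(1/15 − 1/1210).
log₂(4.5245) = 2.1778; 1/15 − 1/1210 = 0.06584.
t = 2.1778 / 0.06584 ≈ 33.077 hours.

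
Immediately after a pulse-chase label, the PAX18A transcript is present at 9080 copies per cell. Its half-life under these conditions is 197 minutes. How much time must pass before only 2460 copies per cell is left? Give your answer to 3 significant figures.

Fraction remaining = 2460/9080 ≈ 0.27093.
n = log₂(9080/2460) = ln(3.6911)/ln 2 ≈ 1.884 half-lives.
t = n × t½ = 1.884 × 197 ≈ 371.15 minutes.

371 minutes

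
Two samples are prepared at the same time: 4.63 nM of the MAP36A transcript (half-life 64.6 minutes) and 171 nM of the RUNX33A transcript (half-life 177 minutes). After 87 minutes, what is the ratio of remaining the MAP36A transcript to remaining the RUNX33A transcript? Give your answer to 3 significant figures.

MAP36A transcript: 4.63 × (1/2)^(87/64.6) = 4.63 × (1/2)^1.3467 ≈ 1.8204 nM.
RUNX33A transcript: 171 × (1/2)^(87/177) = 171 × (1/2)^0.49153 ≈ 121.63 nM.
Ratio ≈ 1.8204 / 121.63 ≈ 0.014967.

0.0150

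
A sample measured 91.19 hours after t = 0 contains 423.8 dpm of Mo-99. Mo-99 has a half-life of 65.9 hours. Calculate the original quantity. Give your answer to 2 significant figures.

Number of half-lives elapsed: n = 91.19/65.9 ≈ 1.3838.
A₀ = A × 2^n = 423.8 × 2^1.3838 = 423.8 × 2.6095 ≈ 1105.9 dpm.

1100 dpm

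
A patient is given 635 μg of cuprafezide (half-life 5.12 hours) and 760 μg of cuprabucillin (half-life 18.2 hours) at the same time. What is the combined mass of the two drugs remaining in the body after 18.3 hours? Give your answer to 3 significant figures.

cuprafezide: 635 × (1/2)^(18.3/5.12) = 635 × (1/2)^3.5742 ≈ 53.312 μg.
cuprabucillin: 760 × (1/2)^(18.3/18.2) = 760 × (1/2)^1.0055 ≈ 378.56 μg.
Total = 53.312 + 378.56 ≈ 431.87 μg.

432 μg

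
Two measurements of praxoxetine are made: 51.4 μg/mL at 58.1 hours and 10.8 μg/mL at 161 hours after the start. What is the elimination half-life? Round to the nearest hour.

46 hours

Over Δt = 161 − 58.1 = 102.9 hours, the level fell by a factor of 51.4/10.8 ≈ 4.7593.
n = log₂(4.7593) ≈ 2.2507 half-lives, so t½ = 102.9/2.2507 ≈ 45.718 hours.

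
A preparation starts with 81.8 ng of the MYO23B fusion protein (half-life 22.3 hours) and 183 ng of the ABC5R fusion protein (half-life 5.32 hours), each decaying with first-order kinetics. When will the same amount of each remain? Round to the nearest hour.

Set 81.8·(1/2)^(t/22.3) = 183·(1/2)^(t/5.32).
Taking log₂: log₂(81.8/183) = t·(1/22.3 − 1/5.32).
log₂(0.44699) = -1.1617; 1/22.3 − 1/5.32 = -0.14313.
t = -1.1617 / -0.14313 ≈ 8.1164 hours.

8 hours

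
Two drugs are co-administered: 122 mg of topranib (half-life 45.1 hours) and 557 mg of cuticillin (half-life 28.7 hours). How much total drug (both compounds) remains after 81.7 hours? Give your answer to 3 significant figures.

112 mg

topranib: 122 × (1/2)^(81.7/45.1) = 122 × (1/2)^1.8115 ≈ 34.756 mg.
cuticillin: 557 × (1/2)^(81.7/28.7) = 557 × (1/2)^2.8467 ≈ 77.431 mg.
Total = 34.756 + 77.431 ≈ 112.19 mg.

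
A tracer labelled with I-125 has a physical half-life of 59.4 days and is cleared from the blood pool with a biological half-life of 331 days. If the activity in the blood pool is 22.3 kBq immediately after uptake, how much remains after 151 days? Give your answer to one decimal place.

2.8 kBq

1/t_eff = 1/t_phys + 1/t_biol = 1/59.4 + 1/331 = 0.019856 per day.
t_eff = 59.4 × 331 / (59.4 + 331) ≈ 50.362 days.
Remaining = 22.3 × (1/2)^(151/50.362) = 22.3 × (1/2)^2.9983 ≈ 2.7908 kBq.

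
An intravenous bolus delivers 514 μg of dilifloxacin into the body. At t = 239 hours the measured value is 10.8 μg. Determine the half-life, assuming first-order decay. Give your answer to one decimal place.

42.9 hours

A/A₀ = 10.8/514 ≈ 0.021012.
n = log₂(47.593) ≈ 5.5727 half-lives elapsed in 239 hours.
t½ = 239/5.5727 ≈ 42.888 hours.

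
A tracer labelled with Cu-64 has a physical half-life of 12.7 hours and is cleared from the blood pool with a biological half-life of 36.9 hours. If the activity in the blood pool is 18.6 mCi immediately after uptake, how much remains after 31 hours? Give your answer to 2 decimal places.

1.91 mCi

1/t_eff = 1/t_phys + 1/t_biol = 1/12.7 + 1/36.9 = 0.10584 per hour.
t_eff = 12.7 × 36.9 / (12.7 + 36.9) ≈ 9.4482 hours.
Remaining = 18.6 × (1/2)^(31/9.4482) = 18.6 × (1/2)^3.2811 ≈ 1.9135 mCi.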